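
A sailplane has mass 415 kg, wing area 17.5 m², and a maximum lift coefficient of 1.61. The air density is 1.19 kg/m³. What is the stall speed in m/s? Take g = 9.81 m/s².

Weight W = mg = 415 × 9.81 = 4071 N.
From L = ½ρV²S·CL,max = W: V_stall = √(2W/(ρSCL,max)) = √(2·4071/(1.19·17.5·1.61))
V_stall = √242.8 = 15.6 m/s

V_stall = 15.6 m/s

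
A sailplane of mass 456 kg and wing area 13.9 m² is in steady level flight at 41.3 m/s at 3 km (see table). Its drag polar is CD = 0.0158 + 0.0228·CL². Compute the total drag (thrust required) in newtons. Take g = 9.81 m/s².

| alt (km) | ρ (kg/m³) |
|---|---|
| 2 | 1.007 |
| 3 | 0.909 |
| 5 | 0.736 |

At 3 km, from the table: ρ = 0.909 kg/m³.
Weight W = mg = 456 × 9.81 = 4473.4 N; in level flight L = W.
q = ½ρv² = ½ × 0.909 × 41.3² = 775.2 Pa.
CL = 2W/(ρv²S) = 2×4473.4/(0.909×41.3²×13.9) = 0.4151.
CD = 0.0158 + 0.0228 × 0.4151² = 0.01973.
D = q·S·CD = 775.2 × 13.9 × 0.01973 = 212.6 N

D = 213 N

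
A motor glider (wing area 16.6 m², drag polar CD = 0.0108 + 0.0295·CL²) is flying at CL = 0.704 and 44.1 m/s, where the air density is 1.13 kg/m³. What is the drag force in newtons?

CD = 0.0108 + 0.0295 × 0.704² = 0.02542
D = ½ρv²S·CD = ½ × 1.13 × 44.1² × 16.6 × 0.02542 = 464 N

D = 464 N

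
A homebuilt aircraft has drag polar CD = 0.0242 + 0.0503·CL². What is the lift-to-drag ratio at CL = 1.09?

L/D = 13

CD = 0.0242 + 0.0503 × 1.09² = 0.08396
L/D = CL/CD = 1.09 / 0.08396 = 13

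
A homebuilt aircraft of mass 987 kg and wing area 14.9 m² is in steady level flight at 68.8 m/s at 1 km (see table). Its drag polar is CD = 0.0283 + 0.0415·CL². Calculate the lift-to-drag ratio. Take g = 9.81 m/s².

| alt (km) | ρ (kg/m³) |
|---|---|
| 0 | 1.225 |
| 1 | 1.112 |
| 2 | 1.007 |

L/D = 8.01

At 1 km, from the table: ρ = 1.112 kg/m³.
Weight W = mg = 987 × 9.81 = 9682.5 N; in level flight L = W.
Dynamic pressure q = 0.5 × 1.112 × 68.8² = 2632 Pa.
CL = 2W/(ρv²S) = 2×9682.5/(1.112×68.8²×14.9) = 0.2469.
CD = 0.0283 + 0.0415 × 0.2469² = 0.03083.
L/D = CL/CD = 0.2469 / 0.03083 = 8.01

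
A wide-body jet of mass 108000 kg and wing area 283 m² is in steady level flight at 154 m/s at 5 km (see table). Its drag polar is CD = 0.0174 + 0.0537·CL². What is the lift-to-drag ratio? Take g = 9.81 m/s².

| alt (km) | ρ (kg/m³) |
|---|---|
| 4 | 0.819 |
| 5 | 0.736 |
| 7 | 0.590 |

At 5 km, from the table: ρ = 0.736 kg/m³.
Level flight ⇒ L = W = m·g = 108000 × 9.81 = 1.0595×10^6 N.
q = ½ρv² = ½ × 0.736 × 154² = 8727 Pa.
CL = W/(q·S) = 1.0595×10^6 / (8727 × 283) = 0.429.
CD = 0.0174 + 0.0537 × 0.429² = 0.02728.
L/D = CL/CD = 0.429 / 0.02728 = 15.7

L/D = 15.7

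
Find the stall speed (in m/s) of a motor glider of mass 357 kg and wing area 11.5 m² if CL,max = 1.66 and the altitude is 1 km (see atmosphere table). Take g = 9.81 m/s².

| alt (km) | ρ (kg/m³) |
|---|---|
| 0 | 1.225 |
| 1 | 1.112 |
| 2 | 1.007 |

V_stall = 18.2 m/s

At 1 km, from the table: ρ = 1.112 kg/m³.
Weight W = mg = 357 × 9.81 = 3502 N.
From L = ½ρV²S·CL,max = W: V_stall = √(2W/(ρSCL,max)) = √(2·3502/(1.112·11.5·1.66))
V_stall = √330 = 18.2 m/s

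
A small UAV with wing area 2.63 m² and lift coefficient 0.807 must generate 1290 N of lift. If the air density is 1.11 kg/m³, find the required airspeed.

L = ½ρv²S·CL ⇒ v = √(2L/(ρ·S·CL))
v = √(2 × 1290 / (1.11 × 2.63 × 0.807)) = √1095 = 33.1 m/s

v = 33.1 m/s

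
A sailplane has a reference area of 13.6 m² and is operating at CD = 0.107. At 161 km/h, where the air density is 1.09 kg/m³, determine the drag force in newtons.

D = 1590 N

Convert speed: v = 161 km/h ÷ 3.6 = 44.72 m/s.
D = ½ρv²S·CD = ½ × 1.09 × 44.72² × 13.6 × 0.107 = 1590 N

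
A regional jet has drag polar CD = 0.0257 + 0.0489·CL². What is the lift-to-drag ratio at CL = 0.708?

CD = 0.0257 + 0.0489 × 0.708² = 0.05021
L/D = CL/CD = 0.708 / 0.05021 = 14.1

L/D = 14.1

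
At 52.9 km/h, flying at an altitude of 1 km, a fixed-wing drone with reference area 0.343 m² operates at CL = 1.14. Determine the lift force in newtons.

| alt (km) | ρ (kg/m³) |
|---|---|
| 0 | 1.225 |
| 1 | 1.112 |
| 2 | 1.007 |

L = 46.9 N

At 1 km, from the table: ρ = 1.112 kg/m³.
Convert speed: v = 52.9 km/h ÷ 3.6 = 14.69 m/s.
Dynamic pressure q = ½ρv² = ½ × 1.112 × 14.69² = 120.1 Pa.
L = q·S·CL = 120.1 × 0.343 × 1.14 = 46.9 N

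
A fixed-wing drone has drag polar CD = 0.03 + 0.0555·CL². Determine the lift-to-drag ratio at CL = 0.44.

L/D = 10.8

CD = 0.03 + 0.0555 × 0.44² = 0.04074
L/D = CL/CD = 0.44 / 0.04074 = 10.8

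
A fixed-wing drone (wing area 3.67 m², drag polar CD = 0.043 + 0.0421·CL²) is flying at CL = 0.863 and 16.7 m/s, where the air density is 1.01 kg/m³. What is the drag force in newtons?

D = 38.4 N

CD = 0.043 + 0.0421 × 0.863² = 0.07435
D = ½ρv²S·CD = ½ × 1.01 × 16.7² × 3.67 × 0.07435 = 38.4 N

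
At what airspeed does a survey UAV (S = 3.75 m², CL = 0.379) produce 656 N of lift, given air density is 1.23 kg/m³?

L = ½ρv²S·CL ⇒ v = √(2L/(ρ·S·CL))
v = √(2 × 656 / (1.23 × 3.75 × 0.379)) = √750.5 = 27.4 m/s

v = 27.4 m/s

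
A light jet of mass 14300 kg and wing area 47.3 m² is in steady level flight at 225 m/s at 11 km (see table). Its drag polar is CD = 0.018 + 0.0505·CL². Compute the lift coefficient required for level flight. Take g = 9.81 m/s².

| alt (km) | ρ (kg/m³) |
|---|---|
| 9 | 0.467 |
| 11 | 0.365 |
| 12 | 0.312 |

At 11 km, from the table: ρ = 0.365 kg/m³.
Level flight ⇒ L = W = m·g = 14300 × 9.81 = 1.4028×10^5 N.
q = ½ρv² = ½ × 0.365 × 225² = 9239 Pa.
Required CL = L/(qS) = 1.4028×10^5/(9239·47.3) = 0.321.

CL = 0.321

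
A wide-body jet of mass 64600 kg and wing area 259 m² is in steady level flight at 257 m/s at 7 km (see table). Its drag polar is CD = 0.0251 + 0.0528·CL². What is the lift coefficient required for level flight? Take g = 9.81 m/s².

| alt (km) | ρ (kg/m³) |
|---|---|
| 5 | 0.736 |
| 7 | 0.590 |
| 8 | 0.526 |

At 7 km, from the table: ρ = 0.590 kg/m³.
Level flight ⇒ L = W = m·g = 64600 × 9.81 = 6.3373×10^5 N.
q = ½ρv² = ½ × 0.59 × 257² = 19480 Pa.
Required CL = L/(qS) = 6.3373×10^5/(19480·259) = 0.1256.

CL = 0.126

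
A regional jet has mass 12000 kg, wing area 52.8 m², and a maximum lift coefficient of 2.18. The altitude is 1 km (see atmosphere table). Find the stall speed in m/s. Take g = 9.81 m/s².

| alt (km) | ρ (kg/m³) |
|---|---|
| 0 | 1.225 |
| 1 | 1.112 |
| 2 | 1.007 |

V_stall = 42.9 m/s

At 1 km, from the table: ρ = 1.112 kg/m³.
At stall, lift equals weight: L = W = m·g = 12000 × 9.81 = 1.177×10^5 N.
From L = ½ρV²S·CL,max = W: V_stall = √(2W/(ρSCL,max)) = √(2·1.177×10^5/(1.112·52.8·2.18))
V_stall = √1839 = 42.9 m/s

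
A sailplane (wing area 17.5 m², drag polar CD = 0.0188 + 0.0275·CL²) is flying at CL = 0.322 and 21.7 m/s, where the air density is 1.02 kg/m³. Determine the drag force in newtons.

CD = 0.0188 + 0.0275 × 0.322² = 0.02165
D = ½ρv²S·CD = ½ × 1.02 × 21.7² × 17.5 × 0.02165 = 91 N

D = 91 N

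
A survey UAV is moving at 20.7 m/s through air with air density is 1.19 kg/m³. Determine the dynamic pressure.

q = ½ρv² = ½ × 1.19 × 20.7² = 255 Pa

q = 255 Pa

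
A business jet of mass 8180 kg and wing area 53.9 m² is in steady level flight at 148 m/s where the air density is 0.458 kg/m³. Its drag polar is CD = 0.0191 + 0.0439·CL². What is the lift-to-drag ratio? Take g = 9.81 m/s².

L/D = 12.9

In steady level flight, lift balances weight: W = mg = 8180 × 9.81 = 80246 N.
Dynamic pressure q = 0.5 × 0.458 × 148² = 5016 Pa.
CL = W/(q·S) = 80246 / (5016 × 53.9) = 0.2968.
CD = 0.0191 + 0.0439 × 0.2968² = 0.02297.
L/D = CL/CD = 0.2968 / 0.02297 = 12.9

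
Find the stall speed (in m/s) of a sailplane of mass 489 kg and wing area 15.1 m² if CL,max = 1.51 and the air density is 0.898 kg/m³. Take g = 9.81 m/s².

Weight W = mg = 489 × 9.81 = 4797 N.
V_stall = √(2W/(ρ·S·CL,max)) = √(2 × 4797 / (0.898 × 15.1 × 1.51))
V_stall = √468.6 = 21.6 m/s

V_stall = 21.6 m/s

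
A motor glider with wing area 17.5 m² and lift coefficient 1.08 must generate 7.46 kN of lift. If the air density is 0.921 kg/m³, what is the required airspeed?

L = ½ρv²S·CL ⇒ v = √(2L/(ρ·S·CL))
v = √(2 × 7460 / (0.921 × 17.5 × 1.08)) = √857.1 = 29.3 m/s

v = 29.3 m/s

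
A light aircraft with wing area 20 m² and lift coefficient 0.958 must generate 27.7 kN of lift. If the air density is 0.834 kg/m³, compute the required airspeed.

L = ½ρv²S·CL ⇒ v = √(2L/(ρ·S·CL))
v = √(2 × 27700 / (0.834 × 20 × 0.958)) = √3467 = 58.9 m/s

v = 58.9 m/s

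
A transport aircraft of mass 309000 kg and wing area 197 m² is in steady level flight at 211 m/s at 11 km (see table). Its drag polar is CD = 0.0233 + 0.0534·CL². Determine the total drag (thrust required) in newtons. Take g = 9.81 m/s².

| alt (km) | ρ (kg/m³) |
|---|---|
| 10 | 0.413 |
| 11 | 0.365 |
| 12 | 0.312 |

D = 3.44×10^5 N

At 11 km, from the table: ρ = 0.365 kg/m³.
Level flight ⇒ L = W = m·g = 309000 × 9.81 = 3.0313×10^6 N.
q = ½ρv² = ½ × 0.365 × 211² = 8125 Pa.
CL = 2W/(ρv²S) = 2×3.0313×10^6/(0.365×211²×197) = 1.894.
CD = 0.0233 + 0.0534 × 1.894² = 0.2148.
D = q·S·CD = 8125 × 197 × 0.2148 = 3.438×10^5 N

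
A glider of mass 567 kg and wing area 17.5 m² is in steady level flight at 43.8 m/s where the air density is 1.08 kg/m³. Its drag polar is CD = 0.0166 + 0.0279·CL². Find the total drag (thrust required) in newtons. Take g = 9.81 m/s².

Weight W = mg = 567 × 9.81 = 5562.3 N; in level flight L = W.
Dynamic pressure q = 0.5 × 1.08 × 43.8² = 1036 Pa.
Required CL = L/(qS) = 5562.3/(1036·17.5) = 0.3068.
CD = 0.0166 + 0.0279 × 0.3068² = 0.01923.
D = q·S·CD = 1036 × 17.5 × 0.01923 = 348.6 N

D = 349 N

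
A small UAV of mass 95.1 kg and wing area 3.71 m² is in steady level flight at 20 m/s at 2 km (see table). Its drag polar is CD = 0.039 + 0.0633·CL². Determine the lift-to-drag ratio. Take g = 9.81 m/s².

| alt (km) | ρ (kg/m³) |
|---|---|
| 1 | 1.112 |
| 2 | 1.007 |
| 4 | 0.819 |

At 2 km, from the table: ρ = 1.007 kg/m³.
Level flight ⇒ L = W = m·g = 95.1 × 9.81 = 932.93 N.
q = ½ρv² = ½ × 1.007 × 20² = 201.4 Pa.
CL = 2W/(ρv²S) = 2×932.93/(1.007×20²×3.71) = 1.249.
CD = 0.039 + 0.0633 × 1.249² = 0.1377.
L/D = CL/CD = 1.249 / 0.1377 = 9.07

L/D = 9.07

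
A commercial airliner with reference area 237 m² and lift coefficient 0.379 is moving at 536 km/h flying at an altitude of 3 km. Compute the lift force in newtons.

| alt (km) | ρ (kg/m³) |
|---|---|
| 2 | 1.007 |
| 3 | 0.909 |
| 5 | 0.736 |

L = 9.05×10^5 N

At 3 km, from the table: ρ = 0.909 kg/m³.
Convert speed: v = 536 km/h ÷ 3.6 = 148.9 m/s.
Dynamic pressure q = ½ρv² = ½ × 0.909 × 148.9² = 10080 Pa.
L = q·S·CL = 10080 × 237 × 0.379 = 9.05×10^5 N ≈ 905 kN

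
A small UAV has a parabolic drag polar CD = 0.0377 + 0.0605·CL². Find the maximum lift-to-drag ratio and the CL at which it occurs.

For CD = CD0 + K·CL², (L/D)max occurs at CL* = √(CD0/K) and equals 1/(2√(K·CD0)).
(L/D)max = 1/(2√(0.0605 × 0.0377)) = 1/(2 × 0.04776) = 10.5
CL* = √(0.0377/0.0605) = 0.789

(L/D)max = 10.5, at CL = 0.789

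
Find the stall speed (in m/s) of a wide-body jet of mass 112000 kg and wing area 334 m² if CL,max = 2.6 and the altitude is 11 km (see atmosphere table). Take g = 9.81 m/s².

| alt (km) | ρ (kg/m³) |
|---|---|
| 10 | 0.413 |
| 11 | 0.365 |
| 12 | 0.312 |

V_stall = 83.3 m/s

At 11 km, from the table: ρ = 0.365 kg/m³.
Weight W = mg = 112000 × 9.81 = 1.099×10^6 N.
V_stall = √(2W/(ρ·S·CL,max)) = √(2 × 1.099×10^6 / (0.365 × 334 × 2.6))
V_stall = √6933 = 83.3 m/s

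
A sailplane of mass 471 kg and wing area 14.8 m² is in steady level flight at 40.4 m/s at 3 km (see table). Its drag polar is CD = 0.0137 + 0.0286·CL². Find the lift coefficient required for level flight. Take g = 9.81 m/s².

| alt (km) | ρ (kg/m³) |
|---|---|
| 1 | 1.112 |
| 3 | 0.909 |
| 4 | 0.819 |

CL = 0.421

At 3 km, from the table: ρ = 0.909 kg/m³.
Level flight ⇒ L = W = m·g = 471 × 9.81 = 4620.5 N.
q = ½ρv² = ½ × 0.909 × 40.4² = 741.8 Pa.
CL = 2W/(ρv²S) = 2×4620.5/(0.909×40.4²×14.8) = 0.4209.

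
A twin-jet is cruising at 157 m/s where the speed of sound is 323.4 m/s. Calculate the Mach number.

M = v/a = 157 / 323.4 = 0.485

M = 0.485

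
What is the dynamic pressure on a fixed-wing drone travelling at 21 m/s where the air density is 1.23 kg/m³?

q = ½ρv² = ½ × 1.23 × 21² = 271 Pa

q = 271 Pa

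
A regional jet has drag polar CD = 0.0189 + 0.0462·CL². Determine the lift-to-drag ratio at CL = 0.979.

L/D = 15.5

CD = 0.0189 + 0.0462 × 0.979² = 0.06318
L/D = CL/CD = 0.979 / 0.06318 = 15.5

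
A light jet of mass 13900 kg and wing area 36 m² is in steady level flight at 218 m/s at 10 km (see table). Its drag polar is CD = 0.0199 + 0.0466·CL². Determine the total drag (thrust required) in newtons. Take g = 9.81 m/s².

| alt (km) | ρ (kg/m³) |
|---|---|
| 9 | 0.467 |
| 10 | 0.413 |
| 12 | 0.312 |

At 10 km, from the table: ρ = 0.413 kg/m³.
Level flight ⇒ L = W = m·g = 13900 × 9.81 = 1.3636×10^5 N.
q = ½ρv² = ½ × 0.413 × 218² = 9814 Pa.
CL = W/(q·S) = 1.3636×10^5 / (9814 × 36) = 0.386.
CD = 0.0199 + 0.0466 × 0.386² = 0.02684.
D = q·S·CD = 9814 × 36 × 0.02684 = 9483 N

D = 9480 N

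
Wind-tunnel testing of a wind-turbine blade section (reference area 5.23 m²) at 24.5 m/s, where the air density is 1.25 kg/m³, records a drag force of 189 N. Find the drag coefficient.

From D = ½ρv²S·CD, rearranging gives CD = 2D/(ρv²S).
CD = 2 × 189 / (1.25 × 24.5² × 5.23) = 0.0963

CD = 0.0963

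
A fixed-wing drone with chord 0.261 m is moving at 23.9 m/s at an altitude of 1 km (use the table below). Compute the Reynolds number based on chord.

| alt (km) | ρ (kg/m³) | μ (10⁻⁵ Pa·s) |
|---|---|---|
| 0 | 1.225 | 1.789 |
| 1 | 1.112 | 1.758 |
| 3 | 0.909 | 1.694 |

At 1 km, from the table: ρ = 1.112 kg/m³, μ = 1.758×10⁻⁵ Pa·s.
Re = ρ·v·c/μ = 1.112 × 23.9 × 0.261 / (1.758×10⁻⁵) = 3.95×10^5

Re = 3.95×10^5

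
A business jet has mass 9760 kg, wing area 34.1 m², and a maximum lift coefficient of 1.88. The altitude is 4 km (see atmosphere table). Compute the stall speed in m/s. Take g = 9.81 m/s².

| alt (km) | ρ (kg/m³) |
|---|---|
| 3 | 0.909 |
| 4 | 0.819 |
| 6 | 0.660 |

V_stall = 60.4 m/s

At 4 km, from the table: ρ = 0.819 kg/m³.
At stall, lift equals weight: L = W = m·g = 9760 × 9.81 = 95750 N.
From L = ½ρV²S·CL,max = W: V_stall = √(2W/(ρSCL,max)) = √(2·95750/(0.819·34.1·1.88))
V_stall = √3647 = 60.4 m/s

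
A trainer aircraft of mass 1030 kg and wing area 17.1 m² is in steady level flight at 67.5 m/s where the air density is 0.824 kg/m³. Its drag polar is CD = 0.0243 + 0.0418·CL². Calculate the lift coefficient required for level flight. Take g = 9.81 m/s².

Level flight ⇒ L = W = m·g = 1030 × 9.81 = 10104 N.
q = ½ρv² = ½ × 0.824 × 67.5² = 1877 Pa.
CL = W/(q·S) = 10104 / (1877 × 17.1) = 0.3148.

CL = 0.315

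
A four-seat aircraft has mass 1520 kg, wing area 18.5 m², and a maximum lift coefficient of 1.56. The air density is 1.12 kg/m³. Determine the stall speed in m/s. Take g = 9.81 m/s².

V_stall = 30.4 m/s

Stall occurs when L = W at CL,max. W = mg = 1520 × 9.81 = 14910 N.
V_stall = √(2W/(ρ·S·CL,max)) = √(2 × 14910 / (1.12 × 18.5 × 1.56))
V_stall = √922.6 = 30.4 m/s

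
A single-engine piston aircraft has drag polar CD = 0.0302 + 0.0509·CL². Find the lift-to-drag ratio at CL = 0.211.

L/D = 6.5

CD = 0.0302 + 0.0509 × 0.211² = 0.03247
L/D = CL/CD = 0.211 / 0.03247 = 6.5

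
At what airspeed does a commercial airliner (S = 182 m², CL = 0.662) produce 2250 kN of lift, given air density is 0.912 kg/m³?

v = 202 m/s

L = ½ρv²S·CL ⇒ v = √(2L/(ρ·S·CL))
v = √(2 × 2.25×10^6 / (0.912 × 182 × 0.662)) = √40950 = 202 m/s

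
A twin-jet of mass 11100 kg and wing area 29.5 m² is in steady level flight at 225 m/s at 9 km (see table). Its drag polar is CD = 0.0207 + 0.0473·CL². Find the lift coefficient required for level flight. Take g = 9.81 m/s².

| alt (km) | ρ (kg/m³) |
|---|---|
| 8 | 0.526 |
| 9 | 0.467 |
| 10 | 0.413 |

At 9 km, from the table: ρ = 0.467 kg/m³.
Weight W = mg = 11100 × 9.81 = 1.0889×10^5 N; in level flight L = W.
q = ½ρv² = ½ × 0.467 × 225² = 11820 Pa.
CL = W/(q·S) = 1.0889×10^5 / (11820 × 29.5) = 0.3123.

CL = 0.312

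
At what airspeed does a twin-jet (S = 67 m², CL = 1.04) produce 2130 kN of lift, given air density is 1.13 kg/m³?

v = 233 m/s

L = ½ρv²S·CL ⇒ v = √(2L/(ρ·S·CL))
v = √(2 × 2.13×10^6 / (1.13 × 67 × 1.04)) = √54100 = 233 m/s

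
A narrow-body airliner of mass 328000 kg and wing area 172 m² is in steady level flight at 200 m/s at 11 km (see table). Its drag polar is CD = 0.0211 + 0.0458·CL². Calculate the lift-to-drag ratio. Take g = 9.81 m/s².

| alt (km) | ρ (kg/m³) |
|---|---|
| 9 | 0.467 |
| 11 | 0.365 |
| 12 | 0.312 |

At 11 km, from the table: ρ = 0.365 kg/m³.
Level flight ⇒ L = W = m·g = 328000 × 9.81 = 3.2177×10^6 N.
q = ½ρv² = ½ × 0.365 × 200² = 7300 Pa.
CL = W/(q·S) = 3.2177×10^6 / (7300 × 172) = 2.563.
CD = 0.0211 + 0.0458 × 2.563² = 0.3219.
L/D = CL/CD = 2.563 / 0.3219 = 7.96

L/D = 7.96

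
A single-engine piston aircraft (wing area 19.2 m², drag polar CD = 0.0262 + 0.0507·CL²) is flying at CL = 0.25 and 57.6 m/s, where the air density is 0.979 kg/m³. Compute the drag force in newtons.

D = 916 N

CD = 0.0262 + 0.0507 × 0.25² = 0.02937
D = ½ρv²S·CD = ½ × 0.979 × 57.6² × 19.2 × 0.02937 = 916 N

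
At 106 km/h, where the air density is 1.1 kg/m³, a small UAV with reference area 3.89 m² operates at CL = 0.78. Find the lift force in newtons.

L = 1450 N

Convert speed: v = 106 km/h ÷ 3.6 = 29.44 m/s.
L = ½ρv²S·CL = ½ × 1.1 × 29.44² × 3.89 × 0.78 = 1450 N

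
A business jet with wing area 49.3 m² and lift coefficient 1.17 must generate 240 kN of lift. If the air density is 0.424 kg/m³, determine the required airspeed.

L = ½ρv²S·CL ⇒ v = √(2L/(ρ·S·CL))
v = √(2 × 2.4×10^5 / (0.424 × 49.3 × 1.17)) = √19630 = 140 m/s

v = 140 m/s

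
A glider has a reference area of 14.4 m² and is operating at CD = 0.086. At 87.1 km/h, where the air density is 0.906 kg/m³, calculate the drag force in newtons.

D = 328 N

Convert speed: v = 87.1 km/h ÷ 3.6 = 24.19 m/s.
D = ½ρv²S·CD = ½ × 0.906 × 24.19² × 14.4 × 0.086 = 328 N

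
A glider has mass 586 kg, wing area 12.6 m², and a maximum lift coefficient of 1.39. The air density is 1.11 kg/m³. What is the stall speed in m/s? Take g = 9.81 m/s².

At stall, lift equals weight: L = W = m·g = 586 × 9.81 = 5749 N.
V_stall = √(2W/(ρ·S·CL,max)) = √(2 × 5749 / (1.11 × 12.6 × 1.39))
V_stall = √591.4 = 24.3 m/s

V_stall = 24.3 m/s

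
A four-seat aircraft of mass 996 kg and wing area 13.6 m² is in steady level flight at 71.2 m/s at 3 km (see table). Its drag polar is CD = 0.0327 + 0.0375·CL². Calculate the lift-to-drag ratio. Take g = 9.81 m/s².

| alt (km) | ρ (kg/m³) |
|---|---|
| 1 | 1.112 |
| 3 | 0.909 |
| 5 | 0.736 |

L/D = 8.58

At 3 km, from the table: ρ = 0.909 kg/m³.
Level flight ⇒ L = W = m·g = 996 × 9.81 = 9770.8 N.
Dynamic pressure q = 0.5 × 0.909 × 71.2² = 2304 Pa.
CL = W/(q·S) = 9770.8 / (2304 × 13.6) = 0.3118.
CD = 0.0327 + 0.0375 × 0.3118² = 0.03635.
L/D = CL/CD = 0.3118 / 0.03635 = 8.58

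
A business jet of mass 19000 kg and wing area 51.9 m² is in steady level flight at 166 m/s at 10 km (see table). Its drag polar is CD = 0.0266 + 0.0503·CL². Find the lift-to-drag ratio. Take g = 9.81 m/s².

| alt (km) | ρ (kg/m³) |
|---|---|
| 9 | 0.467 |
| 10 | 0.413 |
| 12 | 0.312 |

At 10 km, from the table: ρ = 0.413 kg/m³.
Weight W = mg = 19000 × 9.81 = 1.8639×10^5 N; in level flight L = W.
q = ½ρv² = ½ × 0.413 × 166² = 5690 Pa.
Required CL = L/(qS) = 1.8639×10^5/(5690·51.9) = 0.6311.
CD = 0.0266 + 0.0503 × 0.6311² = 0.04664.
L/D = CL/CD = 0.6311 / 0.04664 = 13.5

L/D = 13.5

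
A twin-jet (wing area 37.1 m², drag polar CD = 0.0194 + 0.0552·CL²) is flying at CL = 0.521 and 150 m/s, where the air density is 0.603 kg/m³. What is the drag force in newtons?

D = 8650 N

CD = 0.0194 + 0.0552 × 0.521² = 0.03438
D = ½ρv²S·CD = ½ × 0.603 × 150² × 37.1 × 0.03438 = 8650 N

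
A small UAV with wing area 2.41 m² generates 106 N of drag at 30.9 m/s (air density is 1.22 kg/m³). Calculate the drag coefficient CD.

From D = ½ρv²S·CD, rearranging gives CD = 2D/(ρv²S).
CD = 2 × 106 / (1.22 × 30.9² × 2.41) = 0.0755

CD = 0.0755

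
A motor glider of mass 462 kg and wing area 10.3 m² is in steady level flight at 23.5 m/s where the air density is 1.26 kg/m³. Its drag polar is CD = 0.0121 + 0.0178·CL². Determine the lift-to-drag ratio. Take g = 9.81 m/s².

Weight W = mg = 462 × 9.81 = 4532.2 N; in level flight L = W.
Dynamic pressure q = 0.5 × 1.26 × 23.5² = 347.9 Pa.
Required CL = L/(qS) = 4532.2/(347.9·10.3) = 1.265.
CD = 0.0121 + 0.0178 × 1.265² = 0.04057.
L/D = CL/CD = 1.265 / 0.04057 = 31.2

L/D = 31.2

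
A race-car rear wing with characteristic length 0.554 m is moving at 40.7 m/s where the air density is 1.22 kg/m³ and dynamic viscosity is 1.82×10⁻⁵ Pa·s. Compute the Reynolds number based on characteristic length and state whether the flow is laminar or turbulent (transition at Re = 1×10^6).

Re = ρ·v·c/μ = 1.22 × 40.7 × 0.554 / (1.82×10⁻⁵) = 1.51×10^6
Since 1.51×10^6 > 1×10^6, the flow is turbulent.

Re = 1.51×10^6 (turbulent)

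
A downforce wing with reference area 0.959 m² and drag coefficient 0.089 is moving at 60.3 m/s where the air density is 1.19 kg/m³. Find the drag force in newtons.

D = 185 N

Dynamic pressure q = ½ρv² = ½ × 1.19 × 60.3² = 2163 Pa.
D = q·S·CD = 2163 × 0.959 × 0.089 = 185 N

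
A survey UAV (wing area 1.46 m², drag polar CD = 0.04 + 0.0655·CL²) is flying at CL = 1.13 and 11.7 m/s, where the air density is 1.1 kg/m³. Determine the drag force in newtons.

CD = 0.04 + 0.0655 × 1.13² = 0.1236
D = ½ρv²S·CD = ½ × 1.1 × 11.7² × 1.46 × 0.1236 = 13.6 N

D = 13.6 N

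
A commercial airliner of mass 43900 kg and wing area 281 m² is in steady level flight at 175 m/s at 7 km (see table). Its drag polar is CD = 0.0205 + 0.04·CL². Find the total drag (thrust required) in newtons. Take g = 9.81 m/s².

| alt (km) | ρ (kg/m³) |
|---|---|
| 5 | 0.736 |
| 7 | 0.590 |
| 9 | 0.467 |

D = 55000 N

At 7 km, from the table: ρ = 0.590 kg/m³.
In steady level flight, lift balances weight: W = mg = 43900 × 9.81 = 4.3066×10^5 N.
q = ½ρv² = ½ × 0.59 × 175² = 9034 Pa.
Required CL = L/(qS) = 4.3066×10^5/(9034·281) = 0.1696.
CD = 0.0205 + 0.04 × 0.1696² = 0.02165.
D = q·S·CD = 9034 × 281 × 0.02165 = 54960 N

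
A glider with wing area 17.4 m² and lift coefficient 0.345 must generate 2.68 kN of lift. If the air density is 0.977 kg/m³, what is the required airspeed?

v = 30.2 m/s

L = ½ρv²S·CL ⇒ v = √(2L/(ρ·S·CL))
v = √(2 × 2680 / (0.977 × 17.4 × 0.345)) = √913.9 = 30.2 m/s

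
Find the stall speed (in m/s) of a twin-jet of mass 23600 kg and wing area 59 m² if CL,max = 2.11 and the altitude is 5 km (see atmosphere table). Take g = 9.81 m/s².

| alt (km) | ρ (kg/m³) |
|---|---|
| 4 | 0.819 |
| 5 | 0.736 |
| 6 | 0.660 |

At 5 km, from the table: ρ = 0.736 kg/m³.
Weight W = mg = 23600 × 9.81 = 2.315×10^5 N.
From L = ½ρV²S·CL,max = W: V_stall = √(2W/(ρSCL,max)) = √(2·2.315×10^5/(0.736·59·2.11))
V_stall = √5054 = 71.1 m/s

V_stall = 71.1 m/s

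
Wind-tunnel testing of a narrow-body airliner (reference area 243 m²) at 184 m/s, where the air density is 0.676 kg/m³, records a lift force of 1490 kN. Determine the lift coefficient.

From L = ½ρv²S·CL, rearranging gives CL = 2L/(ρv²S).
CL = 2 × 1.49×10^6 / (0.676 × 184² × 243) = 0.536

CL = 0.536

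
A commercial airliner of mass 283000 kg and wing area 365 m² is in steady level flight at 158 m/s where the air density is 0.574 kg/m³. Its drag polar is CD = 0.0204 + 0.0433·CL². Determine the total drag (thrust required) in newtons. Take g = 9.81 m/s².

D = 1.81×10^5 N

Level flight ⇒ L = W = m·g = 283000 × 9.81 = 2.7762×10^6 N.
q = ½ρv² = ½ × 0.574 × 158² = 7165 Pa.
Required CL = L/(qS) = 2.7762×10^6/(7165·365) = 1.062.
CD = 0.0204 + 0.0433 × 1.062² = 0.0692.
D = q·S·CD = 7165 × 365 × 0.0692 = 1.81×10^5 N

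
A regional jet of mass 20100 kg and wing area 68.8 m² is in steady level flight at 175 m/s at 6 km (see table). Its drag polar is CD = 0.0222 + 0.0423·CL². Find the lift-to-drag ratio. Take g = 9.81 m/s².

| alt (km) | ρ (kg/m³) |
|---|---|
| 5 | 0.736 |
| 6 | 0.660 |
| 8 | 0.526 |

At 6 km, from the table: ρ = 0.660 kg/m³.
Weight W = mg = 20100 × 9.81 = 1.9718×10^5 N; in level flight L = W.
Dynamic pressure q = 0.5 × 0.66 × 175² = 10110 Pa.
Required CL = L/(qS) = 1.9718×10^5/(10110·68.8) = 0.2836.
CD = 0.0222 + 0.0423 × 0.2836² = 0.0256.
L/D = CL/CD = 0.2836 / 0.0256 = 11.1

L/D = 11.1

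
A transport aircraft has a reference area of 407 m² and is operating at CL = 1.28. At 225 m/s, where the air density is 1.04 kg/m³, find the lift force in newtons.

L = ½ρv²S·CL = ½ × 1.04 × 225² × 407 × 1.28 = 1.37×10^7 N ≈ 13700 kN

L = 1.37×10^7 N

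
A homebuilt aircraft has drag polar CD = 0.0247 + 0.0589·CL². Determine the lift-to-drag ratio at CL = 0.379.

L/D = 11.4

CD = 0.0247 + 0.0589 × 0.379² = 0.03316
L/D = CL/CD = 0.379 / 0.03316 = 11.4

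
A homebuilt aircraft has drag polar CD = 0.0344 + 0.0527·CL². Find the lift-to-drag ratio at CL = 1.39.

CD = 0.0344 + 0.0527 × 1.39² = 0.1362
L/D = CL/CD = 1.39 / 0.1362 = 10.2

L/D = 10.2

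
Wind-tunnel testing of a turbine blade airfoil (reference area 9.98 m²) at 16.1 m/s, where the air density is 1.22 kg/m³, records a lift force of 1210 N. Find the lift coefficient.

From L = ½ρv²S·CL, rearranging gives CL = 2L/(ρv²S).
CL = 2 × 1210 / (1.22 × 16.1² × 9.98) = 0.767

CL = 0.767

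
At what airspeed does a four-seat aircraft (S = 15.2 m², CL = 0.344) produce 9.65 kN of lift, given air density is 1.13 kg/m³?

v = 57.2 m/s

L = ½ρv²S·CL ⇒ v = √(2L/(ρ·S·CL))
v = √(2 × 9650 / (1.13 × 15.2 × 0.344)) = √3266 = 57.2 m/s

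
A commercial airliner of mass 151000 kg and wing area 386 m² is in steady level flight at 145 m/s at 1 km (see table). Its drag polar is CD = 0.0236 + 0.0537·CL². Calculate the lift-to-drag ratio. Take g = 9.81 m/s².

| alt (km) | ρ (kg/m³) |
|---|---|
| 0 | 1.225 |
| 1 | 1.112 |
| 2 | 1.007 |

L/D = 11.2

At 1 km, from the table: ρ = 1.112 kg/m³.
In steady level flight, lift balances weight: W = mg = 151000 × 9.81 = 1.4813×10^6 N.
Dynamic pressure q = 0.5 × 1.112 × 145² = 11690 Pa.
CL = W/(q·S) = 1.4813×10^6 / (11690 × 386) = 0.3283.
CD = 0.0236 + 0.0537 × 0.3283² = 0.02939.
L/D = CL/CD = 0.3283 / 0.02939 = 11.2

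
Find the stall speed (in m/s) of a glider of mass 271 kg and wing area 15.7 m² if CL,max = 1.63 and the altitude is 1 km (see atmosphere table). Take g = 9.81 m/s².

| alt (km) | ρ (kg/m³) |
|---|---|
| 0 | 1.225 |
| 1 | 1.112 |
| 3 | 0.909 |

At 1 km, from the table: ρ = 1.112 kg/m³.
Stall occurs when L = W at CL,max. W = mg = 271 × 9.81 = 2659 N.
From L = ½ρV²S·CL,max = W: V_stall = √(2W/(ρSCL,max)) = √(2·2659/(1.112·15.7·1.63))
V_stall = √186.8 = 13.7 m/s

V_stall = 13.7 m/s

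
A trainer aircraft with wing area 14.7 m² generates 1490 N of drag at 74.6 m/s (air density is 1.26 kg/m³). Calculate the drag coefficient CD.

CD = 0.0289

From D = ½ρv²S·CD, rearranging gives CD = 2D/(ρv²S).
CD = 2 × 1490 / (1.26 × 74.6² × 14.7) = 0.0289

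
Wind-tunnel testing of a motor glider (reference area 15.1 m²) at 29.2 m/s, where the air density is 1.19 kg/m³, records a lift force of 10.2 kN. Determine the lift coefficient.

From L = ½ρv²S·CL, rearranging gives CL = 2L/(ρv²S).
CL = 2 × 10200 / (1.19 × 29.2² × 15.1) = 1.33

CL = 1.33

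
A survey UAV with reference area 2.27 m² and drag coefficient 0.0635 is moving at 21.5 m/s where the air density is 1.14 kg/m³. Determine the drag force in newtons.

Dynamic pressure q = ½ρv² = ½ × 1.14 × 21.5² = 263.5 Pa.
D = q·S·CD = 263.5 × 2.27 × 0.0635 = 38 N

D = 38 N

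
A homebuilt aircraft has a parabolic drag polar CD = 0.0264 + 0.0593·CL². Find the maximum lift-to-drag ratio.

(L/D)max = 12.6

For CD = CD0 + K·CL², (L/D)max occurs at CL* = √(CD0/K) and equals 1/(2√(K·CD0)).
(L/D)max = 1/(2√(0.0593 × 0.0264)) = 1/(2 × 0.03957) = 12.6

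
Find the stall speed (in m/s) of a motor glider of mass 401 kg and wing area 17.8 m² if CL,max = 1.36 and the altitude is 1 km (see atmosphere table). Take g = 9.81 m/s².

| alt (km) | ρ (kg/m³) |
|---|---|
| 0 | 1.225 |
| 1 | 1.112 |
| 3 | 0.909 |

V_stall = 17.1 m/s

At 1 km, from the table: ρ = 1.112 kg/m³.
Stall occurs when L = W at CL,max. W = mg = 401 × 9.81 = 3934 N.
From L = ½ρV²S·CL,max = W: V_stall = √(2W/(ρSCL,max)) = √(2·3934/(1.112·17.8·1.36))
V_stall = √292.3 = 17.1 m/s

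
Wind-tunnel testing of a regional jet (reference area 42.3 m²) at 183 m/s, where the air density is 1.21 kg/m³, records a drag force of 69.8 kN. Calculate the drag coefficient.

CD = 0.0814

From D = ½ρv²S·CD, rearranging gives CD = 2D/(ρv²S).
CD = 2 × 69800 / (1.21 × 183² × 42.3) = 0.0814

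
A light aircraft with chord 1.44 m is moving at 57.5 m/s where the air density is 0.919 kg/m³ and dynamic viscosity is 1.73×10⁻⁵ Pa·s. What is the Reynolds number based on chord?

Re = ρ·v·c/μ = 0.919 × 57.5 × 1.44 / (1.73×10⁻⁵) = 4.4×10^6

Re = 4.4×10^6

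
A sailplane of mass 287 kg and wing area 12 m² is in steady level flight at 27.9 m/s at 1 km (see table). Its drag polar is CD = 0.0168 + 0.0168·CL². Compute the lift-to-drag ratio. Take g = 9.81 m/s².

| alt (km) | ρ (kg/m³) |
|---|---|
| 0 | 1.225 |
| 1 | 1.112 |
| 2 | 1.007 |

L/D = 24.9

At 1 km, from the table: ρ = 1.112 kg/m³.
Level flight ⇒ L = W = m·g = 287 × 9.81 = 2815.5 N.
Dynamic pressure q = 0.5 × 1.112 × 27.9² = 432.8 Pa.
Required CL = L/(qS) = 2815.5/(432.8·12) = 0.5421.
CD = 0.0168 + 0.0168 × 0.5421² = 0.02174.
L/D = CL/CD = 0.5421 / 0.02174 = 24.9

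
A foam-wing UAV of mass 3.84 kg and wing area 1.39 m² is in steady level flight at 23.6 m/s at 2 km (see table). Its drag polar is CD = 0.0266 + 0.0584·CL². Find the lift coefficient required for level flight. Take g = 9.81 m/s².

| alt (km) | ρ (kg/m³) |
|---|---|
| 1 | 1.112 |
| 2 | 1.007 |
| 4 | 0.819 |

At 2 km, from the table: ρ = 1.007 kg/m³.
Level flight ⇒ L = W = m·g = 3.84 × 9.81 = 37.67 N.
Dynamic pressure q = 0.5 × 1.007 × 23.6² = 280.4 Pa.
CL = W/(q·S) = 37.67 / (280.4 × 1.39) = 0.09664.

CL = 0.0966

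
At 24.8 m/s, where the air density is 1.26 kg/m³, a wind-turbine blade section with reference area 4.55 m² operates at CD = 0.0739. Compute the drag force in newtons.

D = 130 N

Dynamic pressure q = ½ρv² = ½ × 1.26 × 24.8² = 387.5 Pa.
D = q·S·CD = 387.5 × 4.55 × 0.0739 = 130 N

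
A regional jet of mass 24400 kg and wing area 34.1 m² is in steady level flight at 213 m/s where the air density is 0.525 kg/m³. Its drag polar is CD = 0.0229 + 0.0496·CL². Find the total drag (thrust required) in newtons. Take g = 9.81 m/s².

D = 16300 N

Weight W = mg = 24400 × 9.81 = 2.3936×10^5 N; in level flight L = W.
q = ½ρv² = ½ × 0.525 × 213² = 11910 Pa.
CL = W/(q·S) = 2.3936×10^5 / (11910 × 34.1) = 0.5894.
CD = 0.0229 + 0.0496 × 0.5894² = 0.04013.
D = q·S·CD = 11910 × 34.1 × 0.04013 = 16300 N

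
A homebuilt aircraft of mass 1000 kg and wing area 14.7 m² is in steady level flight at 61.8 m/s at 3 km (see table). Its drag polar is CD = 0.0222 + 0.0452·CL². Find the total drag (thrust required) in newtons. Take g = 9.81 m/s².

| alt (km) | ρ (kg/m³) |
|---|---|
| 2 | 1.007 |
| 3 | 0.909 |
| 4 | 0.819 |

D = 737 N

At 3 km, from the table: ρ = 0.909 kg/m³.
Weight W = mg = 1000 × 9.81 = 9810 N; in level flight L = W.
q = ½ρv² = ½ × 0.909 × 61.8² = 1736 Pa.
CL = W/(q·S) = 9810 / (1736 × 14.7) = 0.3845.
CD = 0.0222 + 0.0452 × 0.3845² = 0.02888.
D = q·S·CD = 1736 × 14.7 × 0.02888 = 736.9 N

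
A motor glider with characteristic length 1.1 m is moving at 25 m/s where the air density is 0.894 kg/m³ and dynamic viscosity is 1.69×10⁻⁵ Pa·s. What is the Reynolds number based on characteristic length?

Re = 1.45×10^6

Re = ρ·v·c/μ = 0.894 × 25 × 1.1 / (1.69×10⁻⁵) = 1.45×10^6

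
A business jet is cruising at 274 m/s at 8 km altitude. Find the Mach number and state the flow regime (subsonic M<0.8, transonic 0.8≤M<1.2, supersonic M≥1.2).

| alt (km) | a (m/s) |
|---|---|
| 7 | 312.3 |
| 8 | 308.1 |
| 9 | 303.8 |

At 8 km, from the table: a = 308.1 m/s.
M = v/a = 274 / 308.1 = 0.889
M = 0.889 → transonic.

M = 0.889 (transonic)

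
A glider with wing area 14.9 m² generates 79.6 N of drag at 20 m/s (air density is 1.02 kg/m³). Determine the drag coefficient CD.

From D = ½ρv²S·CD, rearranging gives CD = 2D/(ρv²S).
CD = 2 × 79.6 / (1.02 × 20² × 14.9) = 0.0262

CD = 0.0262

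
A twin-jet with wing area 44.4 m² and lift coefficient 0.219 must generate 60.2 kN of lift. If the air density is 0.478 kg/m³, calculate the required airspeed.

L = ½ρv²S·CL ⇒ v = √(2L/(ρ·S·CL))
v = √(2 × 60200 / (0.478 × 44.4 × 0.219)) = √25900 = 161 m/s

v = 161 m/s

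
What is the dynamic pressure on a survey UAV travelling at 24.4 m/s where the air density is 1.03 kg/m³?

q = 307 Pa

q = ½ρv² = ½ × 1.03 × 24.4² = 307 Pa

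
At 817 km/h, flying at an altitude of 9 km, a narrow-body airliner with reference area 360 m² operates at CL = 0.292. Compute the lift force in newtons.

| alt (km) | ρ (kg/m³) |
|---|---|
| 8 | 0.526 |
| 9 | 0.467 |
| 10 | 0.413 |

L = 1.26×10^6 N

At 9 km, from the table: ρ = 0.467 kg/m³.
Convert speed: v = 817 km/h ÷ 3.6 = 226.9 m/s.
L = ½ρv²S·CL = ½ × 0.467 × 226.9² × 360 × 0.292 = 1.26×10^6 N ≈ 1260 kN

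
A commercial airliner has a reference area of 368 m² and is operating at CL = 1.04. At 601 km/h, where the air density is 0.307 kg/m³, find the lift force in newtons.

Convert speed: v = 601 km/h ÷ 3.6 = 166.9 m/s.
Dynamic pressure q = ½ρv² = ½ × 0.307 × 166.9² = 4278 Pa.
L = q·S·CL = 4278 × 368 × 1.04 = 1.64×10^6 N ≈ 1640 kN

L = 1.64×10^6 N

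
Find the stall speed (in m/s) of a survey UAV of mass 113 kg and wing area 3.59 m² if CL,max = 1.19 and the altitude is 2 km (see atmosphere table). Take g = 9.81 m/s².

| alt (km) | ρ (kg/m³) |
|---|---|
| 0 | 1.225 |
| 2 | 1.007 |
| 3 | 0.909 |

V_stall = 22.7 m/s

At 2 km, from the table: ρ = 1.007 kg/m³.
Weight W = mg = 113 × 9.81 = 1109 N.
V_stall = √(2W/(ρ·S·CL,max)) = √(2 × 1109 / (1.007 × 3.59 × 1.19))
V_stall = √515.4 = 22.7 m/s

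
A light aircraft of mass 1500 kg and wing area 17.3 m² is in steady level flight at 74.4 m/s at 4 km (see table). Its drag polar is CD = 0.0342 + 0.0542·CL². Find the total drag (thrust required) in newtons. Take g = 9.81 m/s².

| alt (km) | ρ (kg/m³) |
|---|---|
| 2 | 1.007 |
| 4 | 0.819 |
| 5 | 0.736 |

D = 1640 N

At 4 km, from the table: ρ = 0.819 kg/m³.
In steady level flight, lift balances weight: W = mg = 1500 × 9.81 = 14715 N.
q = ½ρv² = ½ × 0.819 × 74.4² = 2267 Pa.
CL = W/(q·S) = 14715 / (2267 × 17.3) = 0.3752.
CD = 0.0342 + 0.0542 × 0.3752² = 0.04183.
D = q·S·CD = 2267 × 17.3 × 0.04183 = 1640 N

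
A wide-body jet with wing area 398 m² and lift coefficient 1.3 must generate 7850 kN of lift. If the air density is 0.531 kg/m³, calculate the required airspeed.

L = ½ρv²S·CL ⇒ v = √(2L/(ρ·S·CL))
v = √(2 × 7.85×10^6 / (0.531 × 398 × 1.3)) = √57150 = 239 m/s

v = 239 m/s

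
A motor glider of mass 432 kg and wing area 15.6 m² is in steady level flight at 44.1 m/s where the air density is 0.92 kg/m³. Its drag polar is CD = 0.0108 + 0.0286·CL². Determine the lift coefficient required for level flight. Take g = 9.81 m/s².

Level flight ⇒ L = W = m·g = 432 × 9.81 = 4237.9 N.
Dynamic pressure q = 0.5 × 0.92 × 44.1² = 894.6 Pa.
CL = W/(q·S) = 4237.9 / (894.6 × 15.6) = 0.3037.

CL = 0.304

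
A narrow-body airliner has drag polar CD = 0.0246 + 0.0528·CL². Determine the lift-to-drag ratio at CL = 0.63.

L/D = 13.8

CD = 0.0246 + 0.0528 × 0.63² = 0.04556
L/D = CL/CD = 0.63 / 0.04556 = 13.8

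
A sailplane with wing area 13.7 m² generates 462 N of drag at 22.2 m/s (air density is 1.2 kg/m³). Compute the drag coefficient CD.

CD = 0.114

From D = ½ρv²S·CD, rearranging gives CD = 2D/(ρv²S).
CD = 2 × 462 / (1.2 × 22.2² × 13.7) = 0.114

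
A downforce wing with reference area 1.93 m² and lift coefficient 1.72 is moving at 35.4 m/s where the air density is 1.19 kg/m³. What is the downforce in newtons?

L = 2480 N

L = ½ρv²S·CL = ½ × 1.19 × 35.4² × 1.93 × 1.72 = 2480 N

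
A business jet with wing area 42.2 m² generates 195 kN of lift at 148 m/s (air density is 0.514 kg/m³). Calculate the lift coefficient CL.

From L = ½ρv²S·CL, rearranging gives CL = 2L/(ρv²S).
CL = 2 × 1.95×10^5 / (0.514 × 148² × 42.2) = 0.821

CL = 0.821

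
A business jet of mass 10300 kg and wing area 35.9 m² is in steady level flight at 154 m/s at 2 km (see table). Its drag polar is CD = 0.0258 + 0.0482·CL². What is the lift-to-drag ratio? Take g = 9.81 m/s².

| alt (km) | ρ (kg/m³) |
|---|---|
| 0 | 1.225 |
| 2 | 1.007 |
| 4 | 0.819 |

L/D = 8.28

At 2 km, from the table: ρ = 1.007 kg/m³.
Level flight ⇒ L = W = m·g = 10300 × 9.81 = 1.0104×10^5 N.
Dynamic pressure q = 0.5 × 1.007 × 154² = 11940 Pa.
Required CL = L/(qS) = 1.0104×10^5/(11940·35.9) = 0.2357.
CD = 0.0258 + 0.0482 × 0.2357² = 0.02848.
L/D = CL/CD = 0.2357 / 0.02848 = 8.28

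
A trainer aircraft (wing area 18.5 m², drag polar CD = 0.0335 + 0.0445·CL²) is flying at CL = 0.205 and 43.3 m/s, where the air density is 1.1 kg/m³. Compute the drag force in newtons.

CD = 0.0335 + 0.0445 × 0.205² = 0.03537
D = ½ρv²S·CD = ½ × 1.1 × 43.3² × 18.5 × 0.03537 = 675 N

D = 675 N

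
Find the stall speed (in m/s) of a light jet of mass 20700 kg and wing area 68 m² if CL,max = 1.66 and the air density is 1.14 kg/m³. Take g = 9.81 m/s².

V_stall = 56.2 m/s

At stall, lift equals weight: L = W = m·g = 20700 × 9.81 = 2.031×10^5 N.
V_stall = √(2W/(ρ·S·CL,max)) = √(2 × 2.031×10^5 / (1.14 × 68 × 1.66))
V_stall = √3156 = 56.2 m/s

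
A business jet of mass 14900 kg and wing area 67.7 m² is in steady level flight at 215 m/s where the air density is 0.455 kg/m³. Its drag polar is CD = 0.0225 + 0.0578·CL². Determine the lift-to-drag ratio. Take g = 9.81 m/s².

Weight W = mg = 14900 × 9.81 = 1.4617×10^5 N; in level flight L = W.
Dynamic pressure q = 0.5 × 0.455 × 215² = 10520 Pa.
CL = W/(q·S) = 1.4617×10^5 / (10520 × 67.7) = 0.2053.
CD = 0.0225 + 0.0578 × 0.2053² = 0.02494.
L/D = CL/CD = 0.2053 / 0.02494 = 8.23

L/D = 8.23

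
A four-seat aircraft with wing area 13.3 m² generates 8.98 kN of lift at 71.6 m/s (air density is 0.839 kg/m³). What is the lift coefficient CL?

CL = 0.314

From L = ½ρv²S·CL, rearranging gives CL = 2L/(ρv²S).
CL = 2 × 8980 / (0.839 × 71.6² × 13.3) = 0.314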